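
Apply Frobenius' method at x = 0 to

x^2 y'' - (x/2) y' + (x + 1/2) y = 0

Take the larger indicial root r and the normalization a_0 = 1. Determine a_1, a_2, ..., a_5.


Write in Frobenius form y'' + (p(x)/x) y' + (q(x)/x^2) y = 0:
  p(x) = -1/2,  q(x) = x + 1/2.
Indicial equation: r(r-1) + (-1/2) r + (1/2) = 0 -> roots r_1 = 1, r_2 = 1/2.
Take r = r_1 = 1. Let y(x) = x^r sum_{n>=0} a_n x^n with a_0 = 1.
Substitute y = x^r sum a_n x^n and match x^{r+n}. The recurrence is
  D(n) a_n + 1 a_{n-1} = 0,  where D(n) = (r+n)(r+n-1) + (-1/2)(r+n) + (1/2).
  a_n = -1 / D(n) * a_{n-1}.
Since the indicial polynomial factors as (r - r_1)(r - r_2), D(n) = (r_1 + n - r_1)(r_1 + n - r_2) = n(n + 1/2).
Evaluating step by step (a_0 = 1):
  n = 1: D(1) = 1(1 + 1/2) = 3/2; numerator = -1(1) = -1; a_1 = (-1)/(3/2) = -2/3
  n = 2: D(2) = 2(2 + 1/2) = 5; numerator = -1(-2/3) = 2/3; a_2 = (2/3)/(5) = 2/15
  n = 3: D(3) = 3(3 + 1/2) = 21/2; numerator = -1(2/15) = -2/15; a_3 = (-2/15)/(21/2) = -4/315
  n = 4: D(4) = 4(4 + 1/2) = 18; numerator = -1(-4/315) = 4/315; a_4 = (4/315)/(18) = 2/2835
  n = 5: D(5) = 5(5 + 1/2) = 55/2; numerator = -1(2/2835) = -2/2835; a_5 = (-2/2835)/(55/2) = -4/155925

r = 1; a_0 = 1; a_1 = -2/3; a_2 = 2/15; a_3 = -4/315; a_4 = 2/2835; a_5 = -4/155925


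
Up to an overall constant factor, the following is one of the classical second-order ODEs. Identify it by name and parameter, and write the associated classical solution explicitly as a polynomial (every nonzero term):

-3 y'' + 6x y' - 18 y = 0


All three coefficients share the factor -3; dividing through by -3 gives  y'' - 2x y' + 6 y = 0.
This matches the Hermite equation y'' - 2x y' + 2n y = 0 with 2n = 6, so n = 3; the polynomial solution is H_3(x).
With y = sum_k a_k x^k, matching x^k gives (k+2)(k+1) a_{k+2} = 2(k - n) a_k = 2(k - 3) a_k. The right side vanishes at k = 3, so the series with the parity of 3 terminates at degree 3.
Standard normalization: leading coefficient of H_n is 2^n, so a_3 = 2^3 = 8. Work downward with a_k = (k+1)(k+2) a_{k+2} / (2(k - n)):
  a_1 = (2)(3)(8) / (2(1 - 3)) = 48/(-4) = -12
Hence H_3(x) = 8 x^3 - 12 x.

H_3(x); series = 8 x^3 - 12 x


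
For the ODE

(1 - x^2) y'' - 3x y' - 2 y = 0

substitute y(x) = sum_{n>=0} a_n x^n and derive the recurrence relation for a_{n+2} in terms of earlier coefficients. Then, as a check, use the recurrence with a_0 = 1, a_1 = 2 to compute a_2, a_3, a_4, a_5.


Substitute y = sum_n a_n x^n.
(1 - 1 x^2) y'' contributes (n+2)(n+1) a_{n+2} - n(n-1) a_n at x^n.
-3 x y'(x) contributes -3 n a_n at x^n.
-2 y(x) contributes -2 a_n at x^n.
Matching x^n: (n+2)(n+1) a_{n+2} + (-n(n-1) - 3 n - 2) a_n = 0.
Thus a_{n+2} = (n(n-1) + 3 n + 2) / ((n+1)(n+2)) * a_n.

Check with a_0 = 1, a_1 = 2 (apply the recurrence for n = 0, 1, 2, 3): a_0 = 1, a_1 = 2, a_2 = 1, a_3 = 5/3, a_4 = 5/6, a_5 = 17/12.

a_(n+2) = (n(n-1) + 3 n + 2) / ((n+1)(n+2)) * a_n; check: a_0 = 1, a_1 = 2, a_2 = 1, a_3 = 5/3, a_4 = 5/6, a_5 = 17/12


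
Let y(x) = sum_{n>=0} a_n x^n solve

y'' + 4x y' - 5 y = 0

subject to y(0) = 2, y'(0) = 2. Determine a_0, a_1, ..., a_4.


Ansatz: y(x) = sum_{n>=0} a_n x^n, so y'(x) = sum_{n>=1} n a_n x^(n-1) and y''(x) = sum_{n>=2} n(n-1) a_n x^(n-2).
Substitute into P(x) y'' + Q(x) y' + R(x) y = 0 with P(x) = 1, Q(x) = 4x, R(x) = -5, and match powers of x.
Initial conditions: a_0 = 2, a_1 = 2.
Setting the coefficient of each power of x to zero and solving order by order (substituting the coefficients already found):
  x^0: 2 a_2 - 5 a_0 = 0  ->  2 a_2 = 5 a_0 = 10  ->  a_2 = 5
  x^1: 6 a_3 - a_1 = 0  ->  6 a_3 = a_1 = 2  ->  a_3 = 1/3
  x^2: 12 a_4 + 3 a_2 = 0  ->  12 a_4 = -3 a_2 = -15  ->  a_4 = -5/4
Truncated series: y(x) = 2 + 2 x + 5 x^2 + (1/3) x^3 - (5/4) x^4 + O(x^5).

a_0 = 2; a_1 = 2; a_2 = 5; a_3 = 1/3; a_4 = -5/4


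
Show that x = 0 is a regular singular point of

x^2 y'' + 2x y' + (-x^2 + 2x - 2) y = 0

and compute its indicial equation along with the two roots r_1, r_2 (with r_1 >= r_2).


Divide by x^2 to reach normal form y'' + P_1(x) y' + P_2(x) y = 0 with P_1(x) = 2/x and P_2(x) = -1 + 2/x - 2/x^2.
x = 0 is a singular point because the y'-coefficient 2/x has a pole at x = 0 and the y-coefficient -1 + 2/x - 2/x^2 has a pole at x = 0.
It is a regular singular point because x P_1(x) = p(x) = 2 and x^2 P_2(x) = q(x) = -x^2 + 2x - 2 are polynomials, hence analytic at x = 0.
p(0) = 2,  q(0) = -2.
Indicial equation: r(r-1) + p(0) r + q(0) = 0, i.e. r^2 + (p(0) - 1) r + q(0) = 0, i.e. r^2 + 1 r - 2 = 0.
Discriminant: (1)^2 - 4(-2) = 9, so r = (-1 ± 3)/2.
Solving: r_1 = 1, r_2 = -2.

indicial: r^2 + 1 r - 2 = 0; roots r_1 = 1, r_2 = -2


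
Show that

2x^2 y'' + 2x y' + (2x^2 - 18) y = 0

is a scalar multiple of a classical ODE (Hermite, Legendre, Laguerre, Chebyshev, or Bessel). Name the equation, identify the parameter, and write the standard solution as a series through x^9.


All three coefficients share the factor 2; dividing through by 2 gives  x^2 y'' + x y' + (x^2 - 9) y = 0.
This matches the Bessel equation x^2 y'' + x y' + (x^2 - nu^2) y = 0 with nu^2 = 9, so nu = 3; the solution bounded at x = 0 is J_3(x).
Frobenius at x = 0: indicial roots ±nu; for r = nu the recurrence k(k + 2nu) c_k = -c_{k-2} gives the standard series J_nu(x) = sum_{k>=0} (-1)^k / (k! (k+nu)!) (x/2)^(2k+nu). Evaluate the first 4 terms:
  k = 0: (-1)^0 / (0! * 3! * 2^3) x^3 = 1/(1*6*8) x^3 = (1/48) x^3
  k = 1: (-1)^1 / (1! * 4! * 2^5) x^5 = -1/(1*24*32) x^5 = (-1/768) x^5
  k = 2: (-1)^2 / (2! * 5! * 2^7) x^7 = 1/(2*120*128) x^7 = (1/30720) x^7
  k = 3: (-1)^3 / (3! * 6! * 2^9) x^9 = -1/(6*720*512) x^9 = (-1/2211840) x^9
Hence J_3(x) = -x^9/2211840 + x^7/30720 - x^5/768 + x^3/48 + ....

J_3(x); series = -x^9/2211840 + x^7/30720 - x^5/768 + x^3/48


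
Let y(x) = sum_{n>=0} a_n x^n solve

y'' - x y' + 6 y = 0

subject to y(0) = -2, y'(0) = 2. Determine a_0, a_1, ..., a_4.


Ansatz: y(x) = sum_{n>=0} a_n x^n, so y'(x) = sum_{n>=1} n a_n x^(n-1) and y''(x) = sum_{n>=2} n(n-1) a_n x^(n-2).
Substitute into P(x) y'' + Q(x) y' + R(x) y = 0 with P(x) = 1, Q(x) = -x, R(x) = 6, and match powers of x.
Initial conditions: a_0 = -2, a_1 = 2.
Setting the coefficient of each power of x to zero and solving order by order (substituting the coefficients already found):
  x^0: 2 a_2 + 6 a_0 = 0  ->  2 a_2 = -6 a_0 = 12  ->  a_2 = 6
  x^1: 6 a_3 + 5 a_1 = 0  ->  6 a_3 = -5 a_1 = -10  ->  a_3 = -5/3
  x^2: 12 a_4 + 4 a_2 = 0  ->  12 a_4 = -4 a_2 = -24  ->  a_4 = -2
Truncated series: y(x) = -2 + 2 x + 6 x^2 - (5/3) x^3 - 2 x^4 + O(x^5).

a_0 = -2; a_1 = 2; a_2 = 6; a_3 = -5/3; a_4 = -2


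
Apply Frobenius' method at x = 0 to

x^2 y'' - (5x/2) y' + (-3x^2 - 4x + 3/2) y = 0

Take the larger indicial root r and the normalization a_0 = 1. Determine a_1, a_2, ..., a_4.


Write in Frobenius form y'' + (p(x)/x) y' + (q(x)/x^2) y = 0:
  p(x) = -5/2,  q(x) = -3x^2 - 4x + 3/2.
Indicial equation: r(r-1) + (-5/2) r + (3/2) = 0 -> roots r_1 = 3, r_2 = 1/2.
Take r = r_1 = 3. Let y(x) = x^r sum_{n>=0} a_n x^n with a_0 = 1.
Substitute y = x^r sum a_n x^n and match x^{r+n}. The recurrence is
  D(n) a_n - 4 a_{n-1} - 3 a_{n-2} = 0,  where D(n) = (r+n)(r+n-1) + (-5/2)(r+n) + (3/2).
  a_n = [4 a_{n-1} + 3 a_{n-2}] / D(n).
Since the indicial polynomial factors as (r - r_1)(r - r_2), D(n) = (r_1 + n - r_1)(r_1 + n - r_2) = n(n + 5/2).
Evaluating step by step (a_0 = 1):
  n = 1: D(1) = 1(1 + 5/2) = 7/2; numerator = 4(1) = 4; a_1 = (4)/(7/2) = 8/7
  n = 2: D(2) = 2(2 + 5/2) = 9; numerator = 4(8/7) + 3(1) = 53/7; a_2 = (53/7)/(9) = 53/63
  n = 3: D(3) = 3(3 + 5/2) = 33/2; numerator = 4(53/63) + 3(8/7) = 428/63; a_3 = (428/63)/(33/2) = 856/2079
  n = 4: D(4) = 4(4 + 5/2) = 26; numerator = 4(856/2079) + 3(53/63) = 8671/2079; a_4 = (8671/2079)/(26) = 667/4158

r = 3; a_0 = 1; a_1 = 8/7; a_2 = 53/63; a_3 = 856/2079; a_4 = 667/4158


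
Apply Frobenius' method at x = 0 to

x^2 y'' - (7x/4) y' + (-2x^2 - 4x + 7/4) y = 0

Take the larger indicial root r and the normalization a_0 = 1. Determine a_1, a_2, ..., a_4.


Write in Frobenius form y'' + (p(x)/x) y' + (q(x)/x^2) y = 0:
  p(x) = -7/4,  q(x) = -2x^2 - 4x + 7/4.
Indicial equation: r(r-1) + (-7/4) r + (7/4) = 0 -> roots r_1 = 7/4, r_2 = 1.
Take r = r_1 = 7/4. Let y(x) = x^r sum_{n>=0} a_n x^n with a_0 = 1.
Substitute y = x^r sum a_n x^n and match x^{r+n}. The recurrence is
  D(n) a_n - 4 a_{n-1} - 2 a_{n-2} = 0,  where D(n) = (r+n)(r+n-1) + (-7/4)(r+n) + (7/4).
  a_n = [4 a_{n-1} + 2 a_{n-2}] / D(n).
Since the indicial polynomial factors as (r - r_1)(r - r_2), D(n) = (r_1 + n - r_1)(r_1 + n - r_2) = n(n + 3/4).
Evaluating step by step (a_0 = 1):
  n = 1: D(1) = 1(1 + 3/4) = 7/4; numerator = 4(1) = 4; a_1 = (4)/(7/4) = 16/7
  n = 2: D(2) = 2(2 + 3/4) = 11/2; numerator = 4(16/7) + 2(1) = 78/7; a_2 = (78/7)/(11/2) = 156/77
  n = 3: D(3) = 3(3 + 3/4) = 45/4; numerator = 4(156/77) + 2(16/7) = 976/77; a_3 = (976/77)/(45/4) = 3904/3465
  n = 4: D(4) = 4(4 + 3/4) = 19; numerator = 4(3904/3465) + 2(156/77) = 2696/315; a_4 = (2696/315)/(19) = 2696/5985

r = 7/4; a_0 = 1; a_1 = 16/7; a_2 = 156/77; a_3 = 3904/3465; a_4 = 2696/5985


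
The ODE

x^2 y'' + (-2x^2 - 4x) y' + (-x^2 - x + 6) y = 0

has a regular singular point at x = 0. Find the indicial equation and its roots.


Divide by x^2 to reach normal form y'' + P_1(x) y' + P_2(x) y = 0 with P_1(x) = -2 - 4/x and P_2(x) = -1 - 1/x + 6/x^2.
x = 0 is a singular point because the y'-coefficient -2 - 4/x has a pole at x = 0 and the y-coefficient -1 - 1/x + 6/x^2 has a pole at x = 0.
It is a regular singular point because x P_1(x) = p(x) = -2x - 4 and x^2 P_2(x) = q(x) = -x^2 - x + 6 are polynomials, hence analytic at x = 0.
p(0) = -4,  q(0) = 6.
Indicial equation: r(r-1) + p(0) r + q(0) = 0, i.e. r^2 + (p(0) - 1) r + q(0) = 0, i.e. r^2 - 5 r + 6 = 0.
Discriminant: (-5)^2 - 4(6) = 1, so r = (5 ± 1)/2.
Solving: r_1 = 3, r_2 = 2.

indicial: r^2 - 5 r + 6 = 0; roots r_1 = 3, r_2 = 2


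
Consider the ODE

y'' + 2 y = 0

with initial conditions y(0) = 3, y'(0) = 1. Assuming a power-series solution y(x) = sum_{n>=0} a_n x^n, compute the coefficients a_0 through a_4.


Ansatz: y(x) = sum_{n>=0} a_n x^n, so y'(x) = sum_{n>=1} n a_n x^(n-1) and y''(x) = sum_{n>=2} n(n-1) a_n x^(n-2).
Substitute into P(x) y'' + Q(x) y' + R(x) y = 0 with P(x) = 1, Q(x) = 0, R(x) = 2, and match powers of x.
Initial conditions: a_0 = 3, a_1 = 1.
Setting the coefficient of each power of x to zero and solving order by order (substituting the coefficients already found):
  x^0: 2 a_2 + 2 a_0 = 0  ->  2 a_2 = -2 a_0 = -6  ->  a_2 = -3
  x^1: 6 a_3 + 2 a_1 = 0  ->  6 a_3 = -2 a_1 = -2  ->  a_3 = -1/3
  x^2: 12 a_4 + 2 a_2 = 0  ->  12 a_4 = -2 a_2 = 6  ->  a_4 = 1/2
Truncated series: y(x) = 3 + x - 3 x^2 - (1/3) x^3 + (1/2) x^4 + O(x^5).

a_0 = 3; a_1 = 1; a_2 = -3; a_3 = -1/3; a_4 = 1/2


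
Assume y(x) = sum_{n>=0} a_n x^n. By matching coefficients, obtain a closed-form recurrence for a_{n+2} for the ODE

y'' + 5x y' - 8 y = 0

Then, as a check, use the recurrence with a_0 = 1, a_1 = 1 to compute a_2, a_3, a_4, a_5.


Substitute y = sum_n a_n x^n.
y''(x) has coefficient (n+2)(n+1) a_{n+2} at x^n;
5 x y'(x) has coefficient 5 n a_n at x^n (shift);
-8 y(x) has coefficient -8 a_n at x^n.
Matching x^n: (n+2)(n+1) a_{n+2} + (5n - 8) a_n = 0.
Thus a_{n+2} = (-5n + 8) / ((n+1)(n+2)) * a_n.

Check with a_0 = 1, a_1 = 1 (apply the recurrence for n = 0, 1, 2, 3): a_0 = 1, a_1 = 1, a_2 = 4, a_3 = 1/2, a_4 = -2/3, a_5 = -7/40.

a_(n+2) = (-5n + 8) / ((n+1)(n+2)) * a_n; check: a_0 = 1, a_1 = 1, a_2 = 4, a_3 = 1/2, a_4 = -2/3, a_5 = -7/40


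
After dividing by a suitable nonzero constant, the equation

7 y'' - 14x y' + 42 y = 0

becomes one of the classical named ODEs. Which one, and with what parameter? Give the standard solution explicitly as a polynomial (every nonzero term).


All three coefficients share the factor 7; dividing through by 7 gives  y'' - 2x y' + 6 y = 0.
This matches the Hermite equation y'' - 2x y' + 2n y = 0 with 2n = 6, so n = 3; the polynomial solution is H_3(x).
With y = sum_k a_k x^k, matching x^k gives (k+2)(k+1) a_{k+2} = 2(k - n) a_k = 2(k - 3) a_k. The right side vanishes at k = 3, so the series with the parity of 3 terminates at degree 3.
Standard normalization: leading coefficient of H_n is 2^n, so a_3 = 2^3 = 8. Work downward with a_k = (k+1)(k+2) a_{k+2} / (2(k - n)):
  a_1 = (2)(3)(8) / (2(1 - 3)) = 48/(-4) = -12
Hence H_3(x) = 8 x^3 - 12 x.

H_3(x); series = 8 x^3 - 12 x


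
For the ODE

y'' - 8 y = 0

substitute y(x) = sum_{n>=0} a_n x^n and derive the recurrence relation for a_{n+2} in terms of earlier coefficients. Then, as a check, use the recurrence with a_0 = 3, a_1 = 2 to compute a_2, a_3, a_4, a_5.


Substitute y = sum_n a_n x^n into y'' + (const) y = 0.
y''(x) = sum_{n>=0} (n+2)(n+1) a_{n+2} x^n.
The ODE becomes sum_n [(n+2)(n+1) a_{n+2} - 8 a_n] x^n = 0.
Setting each coefficient to zero gives the recurrence:
  (n+2)(n+1) a_{n+2} - 8 a_n = 0,
  a_{n+2} = 8 / ((n+1)(n+2)) a_n.

Check with a_0 = 3, a_1 = 2 (apply the recurrence for n = 0, 1, 2, 3): a_0 = 3, a_1 = 2, a_2 = 12, a_3 = 8/3, a_4 = 8, a_5 = 16/15.

a_{n+2} = 8/((n+1)(n+2)) * a_n; check: a_0 = 3, a_1 = 2, a_2 = 12, a_3 = 8/3, a_4 = 8, a_5 = 16/15


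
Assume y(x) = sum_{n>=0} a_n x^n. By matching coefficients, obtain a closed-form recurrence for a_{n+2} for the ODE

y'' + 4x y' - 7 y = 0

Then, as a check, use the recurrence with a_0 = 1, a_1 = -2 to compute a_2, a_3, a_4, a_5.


Substitute y = sum_n a_n x^n.
y''(x) has coefficient (n+2)(n+1) a_{n+2} at x^n;
4 x y'(x) has coefficient 4 n a_n at x^n (shift);
-7 y(x) has coefficient -7 a_n at x^n.
Matching x^n: (n+2)(n+1) a_{n+2} + (4n - 7) a_n = 0.
Thus a_{n+2} = (-4n + 7) / ((n+1)(n+2)) * a_n.

Check with a_0 = 1, a_1 = -2 (apply the recurrence for n = 0, 1, 2, 3): a_0 = 1, a_1 = -2, a_2 = 7/2, a_3 = -1, a_4 = -7/24, a_5 = 1/4.

a_(n+2) = (-4n + 7) / ((n+1)(n+2)) * a_n; check: a_0 = 1, a_1 = -2, a_2 = 7/2, a_3 = -1, a_4 = -7/24, a_5 = 1/4


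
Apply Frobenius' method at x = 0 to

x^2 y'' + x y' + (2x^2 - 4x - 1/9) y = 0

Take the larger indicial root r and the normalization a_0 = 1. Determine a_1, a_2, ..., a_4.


Write in Frobenius form y'' + (p(x)/x) y' + (q(x)/x^2) y = 0:
  p(x) = 1,  q(x) = 2x^2 - 4x - 1/9.
Indicial equation: r(r-1) + (1) r + (-1/9) = 0 -> roots r_1 = 1/3, r_2 = -1/3.
Take r = r_1 = 1/3. Let y(x) = x^r sum_{n>=0} a_n x^n with a_0 = 1.
Substitute y = x^r sum a_n x^n and match x^{r+n}. The recurrence is
  D(n) a_n - 4 a_{n-1} + 2 a_{n-2} = 0,  where D(n) = (r+n)(r+n-1) + (1)(r+n) + (-1/9).
  a_n = [4 a_{n-1} - 2 a_{n-2}] / D(n).
Since the indicial polynomial factors as (r - r_1)(r - r_2), D(n) = (r_1 + n - r_1)(r_1 + n - r_2) = n(n + 2/3).
Evaluating step by step (a_0 = 1):
  n = 1: D(1) = 1(1 + 2/3) = 5/3; numerator = 4(1) = 4; a_1 = (4)/(5/3) = 12/5
  n = 2: D(2) = 2(2 + 2/3) = 16/3; numerator = 4(12/5) - 2(1) = 38/5; a_2 = (38/5)/(16/3) = 57/40
  n = 3: D(3) = 3(3 + 2/3) = 11; numerator = 4(57/40) - 2(12/5) = 9/10; a_3 = (9/10)/(11) = 9/110
  n = 4: D(4) = 4(4 + 2/3) = 56/3; numerator = 4(9/110) - 2(57/40) = -111/44; a_4 = (-111/44)/(56/3) = -333/2464

r = 1/3; a_0 = 1; a_1 = 12/5; a_2 = 57/40; a_3 = 9/110; a_4 = -333/2464


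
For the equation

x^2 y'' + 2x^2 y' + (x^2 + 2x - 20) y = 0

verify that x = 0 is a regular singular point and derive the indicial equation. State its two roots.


Divide by x^2 to reach normal form y'' + P_1(x) y' + P_2(x) y = 0 with P_1(x) = 2 and P_2(x) = 1 + 2/x - 20/x^2.
x = 0 is a singular point because the y-coefficient 1 + 2/x - 20/x^2 has a pole at x = 0.
It is a regular singular point because x P_1(x) = p(x) = 2x and x^2 P_2(x) = q(x) = x^2 + 2x - 20 are polynomials, hence analytic at x = 0.
p(0) = 0,  q(0) = -20.
Indicial equation: r(r-1) + p(0) r + q(0) = 0, i.e. r^2 + (p(0) - 1) r + q(0) = 0, i.e. r^2 - 1 r - 20 = 0.
Discriminant: (-1)^2 - 4(-20) = 81, so r = (1 ± 9)/2.
Solving: r_1 = 5, r_2 = -4.

indicial: r^2 - 1 r - 20 = 0; roots r_1 = 5, r_2 = -4


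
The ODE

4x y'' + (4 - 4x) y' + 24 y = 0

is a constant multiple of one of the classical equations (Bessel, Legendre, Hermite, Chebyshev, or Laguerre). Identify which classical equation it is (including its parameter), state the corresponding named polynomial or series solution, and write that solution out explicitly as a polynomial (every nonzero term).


All three coefficients share the factor 4; dividing through by 4 gives  x y'' + (1 - x) y' + 6 y = 0.
This matches the Laguerre equation x y'' + (1 - x) y' + n y = 0 with n = 6; the polynomial solution is L_6(x).
With y = sum_k a_k x^k, matching x^k gives (k+1)k a_{k+1} + (k+1) a_{k+1} - k a_k + n a_k = 0, i.e. (k+1)^2 a_{k+1} = (k - n) a_k = (k - 6) a_k. The right side vanishes at k = 6, so the series terminates at degree 6.
Standard normalization L_n(0) = 1 gives a_0 = 1. Work upward with a_{k+1} = (k - 6) a_k / (k+1)^2:
  a_1 = (0 - 6)(1) / 1^2 = -6/1 = -6
  a_2 = (1 - 6)(-6) / 2^2 = 30/4 = 15/2
  a_3 = (2 - 6)(15/2) / 3^2 = -30/9 = -10/3
  a_4 = (3 - 6)(-10/3) / 4^2 = 10/16 = 5/8
  a_5 = (4 - 6)(5/8) / 5^2 = (-5/4)/25 = -1/20
  a_6 = (5 - 6)(-1/20) / 6^2 = (1/20)/36 = 1/720
Hence L_6(x) = x^6/720 - x^5/20 + 5 x^4/8 - 10 x^3/3 + 15 x^2/2 - 6 x + 1.

L_6(x); series = x^6/720 - x^5/20 + 5 x^4/8 - 10 x^3/3 + 15 x^2/2 - 6 x + 1


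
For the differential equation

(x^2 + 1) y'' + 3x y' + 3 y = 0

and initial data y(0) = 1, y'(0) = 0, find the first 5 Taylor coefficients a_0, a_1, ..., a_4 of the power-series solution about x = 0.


Ansatz: y(x) = sum_{n>=0} a_n x^n, so y'(x) = sum_{n>=1} n a_n x^(n-1) and y''(x) = sum_{n>=2} n(n-1) a_n x^(n-2).
Substitute into P(x) y'' + Q(x) y' + R(x) y = 0 with P(x) = x^2 + 1, Q(x) = 3x, R(x) = 3, and match powers of x.
Initial conditions: a_0 = 1, a_1 = 0.
Setting the coefficient of each power of x to zero and solving order by order (substituting the coefficients already found):
  x^0: 2 a_2 + 3 a_0 = 0  ->  2 a_2 = -3 a_0 = -3  ->  a_2 = -3/2
  x^1: 6 a_3 + 6 a_1 = 0  ->  6 a_3 = -6 a_1 = 0  ->  a_3 = 0
  x^2: 12 a_4 + 11 a_2 = 0  ->  12 a_4 = -11 a_2 = 33/2  ->  a_4 = 11/8
Truncated series: y(x) = 1 - (3/2) x^2 + (11/8) x^4 + O(x^5).

a_0 = 1; a_1 = 0; a_2 = -3/2; a_3 = 0; a_4 = 11/8


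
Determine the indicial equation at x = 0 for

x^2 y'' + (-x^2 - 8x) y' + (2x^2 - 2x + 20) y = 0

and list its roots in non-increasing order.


Divide by x^2 to reach normal form y'' + P_1(x) y' + P_2(x) y = 0 with P_1(x) = -1 - 8/x and P_2(x) = 2 - 2/x + 20/x^2.
x = 0 is a singular point because the y'-coefficient -1 - 8/x has a pole at x = 0 and the y-coefficient 2 - 2/x + 20/x^2 has a pole at x = 0.
It is a regular singular point because x P_1(x) = p(x) = -x - 8 and x^2 P_2(x) = q(x) = 2x^2 - 2x + 20 are polynomials, hence analytic at x = 0.
p(0) = -8,  q(0) = 20.
Indicial equation: r(r-1) + p(0) r + q(0) = 0, i.e. r^2 + (p(0) - 1) r + q(0) = 0, i.e. r^2 - 9 r + 20 = 0.
Discriminant: (-9)^2 - 4(20) = 1, so r = (9 ± 1)/2.
Solving: r_1 = 5, r_2 = 4.

indicial: r^2 - 9 r + 20 = 0; roots r_1 = 5, r_2 = 4


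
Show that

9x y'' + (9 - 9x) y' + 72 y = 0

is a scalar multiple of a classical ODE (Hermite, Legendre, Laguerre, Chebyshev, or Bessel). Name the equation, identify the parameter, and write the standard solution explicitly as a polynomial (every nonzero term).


All three coefficients share the factor 9; dividing through by 9 gives  x y'' + (1 - x) y' + 8 y = 0.
This matches the Laguerre equation x y'' + (1 - x) y' + n y = 0 with n = 8; the polynomial solution is L_8(x).
With y = sum_k a_k x^k, matching x^k gives (k+1)k a_{k+1} + (k+1) a_{k+1} - k a_k + n a_k = 0, i.e. (k+1)^2 a_{k+1} = (k - n) a_k = (k - 8) a_k. The right side vanishes at k = 8, so the series terminates at degree 8.
Standard normalization L_n(0) = 1 gives a_0 = 1. Work upward with a_{k+1} = (k - 8) a_k / (k+1)^2:
  a_1 = (0 - 8)(1) / 1^2 = -8/1 = -8
  a_2 = (1 - 8)(-8) / 2^2 = 56/4 = 14
  a_3 = (2 - 8)(14) / 3^2 = -84/9 = -28/3
  a_4 = (3 - 8)(-28/3) / 4^2 = (140/3)/16 = 35/12
  a_5 = (4 - 8)(35/12) / 5^2 = (-35/3)/25 = -7/15
  a_6 = (5 - 8)(-7/15) / 6^2 = (7/5)/36 = 7/180
  a_7 = (6 - 8)(7/180) / 7^2 = (-7/90)/49 = -1/630
  a_8 = (7 - 8)(-1/630) / 8^2 = (1/630)/64 = 1/40320
Hence L_8(x) = x^8/40320 - x^7/630 + 7 x^6/180 - 7 x^5/15 + 35 x^4/12 - 28 x^3/3 + 14 x^2 - 8 x + 1.

L_8(x); series = x^8/40320 - x^7/630 + 7 x^6/180 - 7 x^5/15 + 35 x^4/12 - 28 x^3/3 + 14 x^2 - 8 x + 1


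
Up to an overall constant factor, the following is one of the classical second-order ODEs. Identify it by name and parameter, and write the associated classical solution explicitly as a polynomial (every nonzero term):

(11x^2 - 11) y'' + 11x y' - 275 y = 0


All three coefficients share the factor -11; dividing through by -11 gives  (1 - x^2) y'' - x y' + 25 y = 0.
This matches the Chebyshev equation (1 - x^2) y'' - x y' + n^2 y = 0 (note the -x y' term, not -2x y') with n^2 = 25, so n = 5; the polynomial solution is T_5(x).
With y = sum_k a_k x^k, matching x^k gives (k+2)(k+1) a_{k+2} = (k^2 - n^2) a_k = (k - 5)(k + 5) a_k. The right side vanishes at k = 5, so the series with the parity of 5 terminates at degree 5.
Standard normalization: leading coefficient of T_n is 2^(n-1), so a_5 = 2^4 = 16. Work downward with a_k = (k+1)(k+2) a_{k+2} / ((k - 5)(k + 5)):
  a_3 = (4)(5)(16) / ((3 - 5)(3 + 5)) = 320/(-16) = -20
  a_1 = (2)(3)(-20) / ((1 - 5)(1 + 5)) = -120/(-24) = 5
Hence T_5(x) = 16 x^5 - 20 x^3 + 5 x.

T_5(x); series = 16 x^5 - 20 x^3 + 5 x


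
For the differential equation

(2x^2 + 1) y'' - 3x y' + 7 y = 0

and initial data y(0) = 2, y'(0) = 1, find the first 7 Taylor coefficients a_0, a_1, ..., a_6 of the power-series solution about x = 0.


Ansatz: y(x) = sum_{n>=0} a_n x^n, so y'(x) = sum_{n>=1} n a_n x^(n-1) and y''(x) = sum_{n>=2} n(n-1) a_n x^(n-2).
Substitute into P(x) y'' + Q(x) y' + R(x) y = 0 with P(x) = 2x^2 + 1, Q(x) = -3x, R(x) = 7, and match powers of x.
Initial conditions: a_0 = 2, a_1 = 1.
Setting the coefficient of each power of x to zero and solving order by order (substituting the coefficients already found):
  x^0: 2 a_2 + 7 a_0 = 0  ->  2 a_2 = -7 a_0 = -14  ->  a_2 = -7
  x^1: 6 a_3 + 4 a_1 = 0  ->  6 a_3 = -4 a_1 = -4  ->  a_3 = -2/3
  x^2: 12 a_4 + 5 a_2 = 0  ->  12 a_4 = -5 a_2 = 35  ->  a_4 = 35/12
  x^3: 20 a_5 + 10 a_3 = 0  ->  20 a_5 = -10 a_3 = 20/3  ->  a_5 = 1/3
  x^4: 30 a_6 + 19 a_4 = 0  ->  30 a_6 = -19 a_4 = -665/12  ->  a_6 = -133/72
Truncated series: y(x) = 2 + x - 7 x^2 - (2/3) x^3 + (35/12) x^4 + (1/3) x^5 - (133/72) x^6 + O(x^7).

a_0 = 2; a_1 = 1; a_2 = -7; a_3 = -2/3; a_4 = 35/12; a_5 = 1/3; a_6 = -133/72


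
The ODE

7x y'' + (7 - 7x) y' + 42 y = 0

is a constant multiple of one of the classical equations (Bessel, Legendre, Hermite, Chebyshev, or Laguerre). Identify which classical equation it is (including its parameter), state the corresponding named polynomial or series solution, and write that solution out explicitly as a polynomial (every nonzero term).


All three coefficients share the factor 7; dividing through by 7 gives  x y'' + (1 - x) y' + 6 y = 0.
This matches the Laguerre equation x y'' + (1 - x) y' + n y = 0 with n = 6; the polynomial solution is L_6(x).
With y = sum_k a_k x^k, matching x^k gives (k+1)k a_{k+1} + (k+1) a_{k+1} - k a_k + n a_k = 0, i.e. (k+1)^2 a_{k+1} = (k - n) a_k = (k - 6) a_k. The right side vanishes at k = 6, so the series terminates at degree 6.
Standard normalization L_n(0) = 1 gives a_0 = 1. Work upward with a_{k+1} = (k - 6) a_k / (k+1)^2:
  a_1 = (0 - 6)(1) / 1^2 = -6/1 = -6
  a_2 = (1 - 6)(-6) / 2^2 = 30/4 = 15/2
  a_3 = (2 - 6)(15/2) / 3^2 = -30/9 = -10/3
  a_4 = (3 - 6)(-10/3) / 4^2 = 10/16 = 5/8
  a_5 = (4 - 6)(5/8) / 5^2 = (-5/4)/25 = -1/20
  a_6 = (5 - 6)(-1/20) / 6^2 = (1/20)/36 = 1/720
Hence L_6(x) = x^6/720 - x^5/20 + 5 x^4/8 - 10 x^3/3 + 15 x^2/2 - 6 x + 1.

L_6(x); series = x^6/720 - x^5/20 + 5 x^4/8 - 10 x^3/3 + 15 x^2/2 - 6 x + 1


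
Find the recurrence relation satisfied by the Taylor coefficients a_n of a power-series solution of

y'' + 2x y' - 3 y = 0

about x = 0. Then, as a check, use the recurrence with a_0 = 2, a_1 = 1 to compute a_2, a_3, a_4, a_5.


Substitute y = sum_n a_n x^n.
y''(x) has coefficient (n+2)(n+1) a_{n+2} at x^n;
2 x y'(x) has coefficient 2 n a_n at x^n (shift);
-3 y(x) has coefficient -3 a_n at x^n.
Matching x^n: (n+2)(n+1) a_{n+2} + (2n - 3) a_n = 0.
Thus a_{n+2} = (-2n + 3) / ((n+1)(n+2)) * a_n.

Check with a_0 = 2, a_1 = 1 (apply the recurrence for n = 0, 1, 2, 3): a_0 = 2, a_1 = 1, a_2 = 3, a_3 = 1/6, a_4 = -1/4, a_5 = -1/40.

a_(n+2) = (-2n + 3) / ((n+1)(n+2)) * a_n; check: a_0 = 2, a_1 = 1, a_2 = 3, a_3 = 1/6, a_4 = -1/4, a_5 = -1/40


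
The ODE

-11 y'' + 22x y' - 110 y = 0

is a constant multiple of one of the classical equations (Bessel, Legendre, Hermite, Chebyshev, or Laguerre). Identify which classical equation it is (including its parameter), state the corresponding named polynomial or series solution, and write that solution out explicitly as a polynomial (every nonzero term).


All three coefficients share the factor -11; dividing through by -11 gives  y'' - 2x y' + 10 y = 0.
This matches the Hermite equation y'' - 2x y' + 2n y = 0 with 2n = 10, so n = 5; the polynomial solution is H_5(x).
With y = sum_k a_k x^k, matching x^k gives (k+2)(k+1) a_{k+2} = 2(k - n) a_k = 2(k - 5) a_k. The right side vanishes at k = 5, so the series with the parity of 5 terminates at degree 5.
Standard normalization: leading coefficient of H_n is 2^n, so a_5 = 2^5 = 32. Work downward with a_k = (k+1)(k+2) a_{k+2} / (2(k - n)):
  a_3 = (4)(5)(32) / (2(3 - 5)) = 640/(-4) = -160
  a_1 = (2)(3)(-160) / (2(1 - 5)) = -960/(-8) = 120
Hence H_5(x) = 32 x^5 - 160 x^3 + 120 x.

H_5(x); series = 32 x^5 - 160 x^3 + 120 x


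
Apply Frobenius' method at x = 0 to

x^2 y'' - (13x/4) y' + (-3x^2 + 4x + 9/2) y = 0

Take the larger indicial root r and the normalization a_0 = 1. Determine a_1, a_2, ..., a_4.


Write in Frobenius form y'' + (p(x)/x) y' + (q(x)/x^2) y = 0:
  p(x) = -13/4,  q(x) = -3x^2 + 4x + 9/2.
Indicial equation: r(r-1) + (-13/4) r + (9/2) = 0 -> roots r_1 = 9/4, r_2 = 2.
Take r = r_1 = 9/4. Let y(x) = x^r sum_{n>=0} a_n x^n with a_0 = 1.
Substitute y = x^r sum a_n x^n and match x^{r+n}. The recurrence is
  D(n) a_n + 4 a_{n-1} - 3 a_{n-2} = 0,  where D(n) = (r+n)(r+n-1) + (-13/4)(r+n) + (9/2).
  a_n = [-4 a_{n-1} + 3 a_{n-2}] / D(n).
Since the indicial polynomial factors as (r - r_1)(r - r_2), D(n) = (r_1 + n - r_1)(r_1 + n - r_2) = n(n + 1/4).
Evaluating step by step (a_0 = 1):
  n = 1: D(1) = 1(1 + 1/4) = 5/4; numerator = -4(1) = -4; a_1 = (-4)/(5/4) = -16/5
  n = 2: D(2) = 2(2 + 1/4) = 9/2; numerator = -4(-16/5) + 3(1) = 79/5; a_2 = (79/5)/(9/2) = 158/45
  n = 3: D(3) = 3(3 + 1/4) = 39/4; numerator = -4(158/45) + 3(-16/5) = -1064/45; a_3 = (-1064/45)/(39/4) = -4256/1755
  n = 4: D(4) = 4(4 + 1/4) = 17; numerator = -4(-4256/1755) + 3(158/45) = 7102/351; a_4 = (7102/351)/(17) = 7102/5967

r = 9/4; a_0 = 1; a_1 = -16/5; a_2 = 158/45; a_3 = -4256/1755; a_4 = 7102/5967


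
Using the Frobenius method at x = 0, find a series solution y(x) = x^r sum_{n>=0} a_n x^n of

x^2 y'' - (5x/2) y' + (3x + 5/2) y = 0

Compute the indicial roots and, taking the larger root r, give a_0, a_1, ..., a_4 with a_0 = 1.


Write in Frobenius form y'' + (p(x)/x) y' + (q(x)/x^2) y = 0:
  p(x) = -5/2,  q(x) = 3x + 5/2.
Indicial equation: r(r-1) + (-5/2) r + (5/2) = 0 -> roots r_1 = 5/2, r_2 = 1.
Take r = r_1 = 5/2. Let y(x) = x^r sum_{n>=0} a_n x^n with a_0 = 1.
Substitute y = x^r sum a_n x^n and match x^{r+n}. The recurrence is
  D(n) a_n + 3 a_{n-1} = 0,  where D(n) = (r+n)(r+n-1) + (-5/2)(r+n) + (5/2).
  a_n = -3 / D(n) * a_{n-1}.
Since the indicial polynomial factors as (r - r_1)(r - r_2), D(n) = (r_1 + n - r_1)(r_1 + n - r_2) = n(n + 3/2).
Evaluating step by step (a_0 = 1):
  n = 1: D(1) = 1(1 + 3/2) = 5/2; numerator = -3(1) = -3; a_1 = (-3)/(5/2) = -6/5
  n = 2: D(2) = 2(2 + 3/2) = 7; numerator = -3(-6/5) = 18/5; a_2 = (18/5)/(7) = 18/35
  n = 3: D(3) = 3(3 + 3/2) = 27/2; numerator = -3(18/35) = -54/35; a_3 = (-54/35)/(27/2) = -4/35
  n = 4: D(4) = 4(4 + 3/2) = 22; numerator = -3(-4/35) = 12/35; a_4 = (12/35)/(22) = 6/385

r = 5/2; a_0 = 1; a_1 = -6/5; a_2 = 18/35; a_3 = -4/35; a_4 = 6/385


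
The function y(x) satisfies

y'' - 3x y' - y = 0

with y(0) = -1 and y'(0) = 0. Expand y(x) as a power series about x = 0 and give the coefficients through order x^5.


Ansatz: y(x) = sum_{n>=0} a_n x^n, so y'(x) = sum_{n>=1} n a_n x^(n-1) and y''(x) = sum_{n>=2} n(n-1) a_n x^(n-2).
Substitute into P(x) y'' + Q(x) y' + R(x) y = 0 with P(x) = 1, Q(x) = -3x, R(x) = -1, and match powers of x.
Initial conditions: a_0 = -1, a_1 = 0.
Setting the coefficient of each power of x to zero and solving order by order (substituting the coefficients already found):
  x^0: 2 a_2 - a_0 = 0  ->  2 a_2 = a_0 = -1  ->  a_2 = -1/2
  x^1: 6 a_3 - 4 a_1 = 0  ->  6 a_3 = 4 a_1 = 0  ->  a_3 = 0
  x^2: 12 a_4 - 7 a_2 = 0  ->  12 a_4 = 7 a_2 = -7/2  ->  a_4 = -7/24
  x^3: 20 a_5 - 10 a_3 = 0  ->  20 a_5 = 10 a_3 = 0  ->  a_5 = 0
Truncated series: y(x) = -1 - (1/2) x^2 - (7/24) x^4 + O(x^6).

a_0 = -1; a_1 = 0; a_2 = -1/2; a_3 = 0; a_4 = -7/24; a_5 = 0


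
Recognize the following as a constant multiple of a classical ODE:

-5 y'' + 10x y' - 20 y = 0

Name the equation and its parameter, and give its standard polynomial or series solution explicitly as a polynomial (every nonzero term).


All three coefficients share the factor -5; dividing through by -5 gives  y'' - 2x y' + 4 y = 0.
This matches the Hermite equation y'' - 2x y' + 2n y = 0 with 2n = 4, so n = 2; the polynomial solution is H_2(x).
With y = sum_k a_k x^k, matching x^k gives (k+2)(k+1) a_{k+2} = 2(k - n) a_k = 2(k - 2) a_k. The right side vanishes at k = 2, so the series with the parity of 2 terminates at degree 2.
Standard normalization: leading coefficient of H_n is 2^n, so a_2 = 2^2 = 4. Work downward with a_k = (k+1)(k+2) a_{k+2} / (2(k - n)):
  a_0 = (1)(2)(4) / (2(0 - 2)) = 8/(-4) = -2
Hence H_2(x) = 4 x^2 - 2.

H_2(x); series = 4 x^2 - 2


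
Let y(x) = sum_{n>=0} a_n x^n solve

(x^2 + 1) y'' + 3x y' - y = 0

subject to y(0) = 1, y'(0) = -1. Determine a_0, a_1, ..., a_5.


Ansatz: y(x) = sum_{n>=0} a_n x^n, so y'(x) = sum_{n>=1} n a_n x^(n-1) and y''(x) = sum_{n>=2} n(n-1) a_n x^(n-2).
Substitute into P(x) y'' + Q(x) y' + R(x) y = 0 with P(x) = x^2 + 1, Q(x) = 3x, R(x) = -1, and match powers of x.
Initial conditions: a_0 = 1, a_1 = -1.
Setting the coefficient of each power of x to zero and solving order by order (substituting the coefficients already found):
  x^0: 2 a_2 - a_0 = 0  ->  2 a_2 = a_0 = 1  ->  a_2 = 1/2
  x^1: 6 a_3 + 2 a_1 = 0  ->  6 a_3 = -2 a_1 = 2  ->  a_3 = 1/3
  x^2: 12 a_4 + 7 a_2 = 0  ->  12 a_4 = -7 a_2 = -7/2  ->  a_4 = -7/24
  x^3: 20 a_5 + 14 a_3 = 0  ->  20 a_5 = -14 a_3 = -14/3  ->  a_5 = -7/30
Truncated series: y(x) = 1 - x + (1/2) x^2 + (1/3) x^3 - (7/24) x^4 - (7/30) x^5 + O(x^6).

a_0 = 1; a_1 = -1; a_2 = 1/2; a_3 = 1/3; a_4 = -7/24; a_5 = -7/30


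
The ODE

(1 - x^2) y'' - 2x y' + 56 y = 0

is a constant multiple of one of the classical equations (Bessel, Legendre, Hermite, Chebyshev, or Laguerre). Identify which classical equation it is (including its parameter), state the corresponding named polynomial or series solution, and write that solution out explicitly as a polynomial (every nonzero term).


The equation is already in a standard form:  (1 - x^2) y'' - 2x y' + 56 y = 0.
This matches the Legendre equation (1 - x^2) y'' - 2x y' + n(n+1) y = 0 (note the -2x y' term) with n(n+1) = 56, so n = 7; the polynomial solution is P_7(x).
With y = sum_k a_k x^k, matching x^k gives (k+2)(k+1) a_{k+2} = [k(k+1) - n(n+1)] a_k = (k - 7)(k + 8) a_k. The right side vanishes at k = 7, so the series with the parity of 7 terminates at degree 7.
Standard normalization (P_n(1) = 1): leading coefficient (2n)!/(2^n (n!)^2) = 87178291200/(128*25401600) = 429/16, so a_7 = 429/16. Work downward with a_k = (k+1)(k+2) a_{k+2} / ((k - 7)(k + 8)):
  a_5 = (6)(7)(429/16) / ((5 - 7)(5 + 8)) = (9009/8)/(-26) = -693/16
  a_3 = (4)(5)(-693/16) / ((3 - 7)(3 + 8)) = (-3465/4)/(-44) = 315/16
  a_1 = (2)(3)(315/16) / ((1 - 7)(1 + 8)) = (945/8)/(-54) = -35/16
Hence P_7(x) = 429 x^7/16 - 693 x^5/16 + 315 x^3/16 - 35 x/16.

P_7(x); series = 429 x^7/16 - 693 x^5/16 + 315 x^3/16 - 35 x/16


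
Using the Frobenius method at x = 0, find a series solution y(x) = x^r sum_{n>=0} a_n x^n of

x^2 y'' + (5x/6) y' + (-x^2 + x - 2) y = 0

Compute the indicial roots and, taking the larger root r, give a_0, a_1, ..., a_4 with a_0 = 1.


Write in Frobenius form y'' + (p(x)/x) y' + (q(x)/x^2) y = 0:
  p(x) = 5/6,  q(x) = -x^2 + x - 2.
Indicial equation: r(r-1) + (5/6) r + (-2) = 0 -> roots r_1 = 3/2, r_2 = -4/3.
Take r = r_1 = 3/2. Let y(x) = x^r sum_{n>=0} a_n x^n with a_0 = 1.
Substitute y = x^r sum a_n x^n and match x^{r+n}. The recurrence is
  D(n) a_n + 1 a_{n-1} - 1 a_{n-2} = 0,  where D(n) = (r+n)(r+n-1) + (5/6)(r+n) + (-2).
  a_n = [-1 a_{n-1} + 1 a_{n-2}] / D(n).
Since the indicial polynomial factors as (r - r_1)(r - r_2), D(n) = (r_1 + n - r_1)(r_1 + n - r_2) = n(n + 17/6).
Evaluating step by step (a_0 = 1):
  n = 1: D(1) = 1(1 + 17/6) = 23/6; numerator = -1(1) = -1; a_1 = (-1)/(23/6) = -6/23
  n = 2: D(2) = 2(2 + 17/6) = 29/3; numerator = -1(-6/23) + 1(1) = 29/23; a_2 = (29/23)/(29/3) = 3/23
  n = 3: D(3) = 3(3 + 17/6) = 35/2; numerator = -1(3/23) + 1(-6/23) = -9/23; a_3 = (-9/23)/(35/2) = -18/805
  n = 4: D(4) = 4(4 + 17/6) = 82/3; numerator = -1(-18/805) + 1(3/23) = 123/805; a_4 = (123/805)/(82/3) = 9/1610

r = 3/2; a_0 = 1; a_1 = -6/23; a_2 = 3/23; a_3 = -18/805; a_4 = 9/1610


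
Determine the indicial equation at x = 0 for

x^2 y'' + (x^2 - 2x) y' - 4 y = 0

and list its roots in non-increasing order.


Divide by x^2 to reach normal form y'' + P_1(x) y' + P_2(x) y = 0 with P_1(x) = 1 - 2/x and P_2(x) = -4/x^2.
x = 0 is a singular point because the y'-coefficient 1 - 2/x has a pole at x = 0 and the y-coefficient -4/x^2 has a pole at x = 0.
It is a regular singular point because x P_1(x) = p(x) = x - 2 and x^2 P_2(x) = q(x) = -4 are polynomials, hence analytic at x = 0.
p(0) = -2,  q(0) = -4.
Indicial equation: r(r-1) + p(0) r + q(0) = 0, i.e. r^2 + (p(0) - 1) r + q(0) = 0, i.e. r^2 - 3 r - 4 = 0.
Discriminant: (-3)^2 - 4(-4) = 25, so r = (3 ± 5)/2.
Solving: r_1 = 4, r_2 = -1.

indicial: r^2 - 3 r - 4 = 0; roots r_1 = 4, r_2 = -1


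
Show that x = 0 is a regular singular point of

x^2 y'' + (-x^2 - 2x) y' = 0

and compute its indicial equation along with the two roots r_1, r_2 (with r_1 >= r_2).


Divide by x^2 to reach normal form y'' + P_1(x) y' + P_2(x) y = 0 with P_1(x) = -1 - 2/x and P_2(x) = 0.
x = 0 is a singular point because the y'-coefficient -1 - 2/x has a pole at x = 0.
It is a regular singular point because x P_1(x) = p(x) = -x - 2 and x^2 P_2(x) = q(x) = 0 are polynomials, hence analytic at x = 0.
p(0) = -2,  q(0) = 0.
Indicial equation: r(r-1) + p(0) r + q(0) = 0, i.e. r^2 + (p(0) - 1) r + q(0) = 0, i.e. r^2 - 3 r = 0.
Discriminant: (-3)^2 - 4(0) = 9, so r = (3 ± 3)/2.
Solving: r_1 = 3, r_2 = 0.

indicial: r^2 - 3 r = 0; roots r_1 = 3, r_2 = 0


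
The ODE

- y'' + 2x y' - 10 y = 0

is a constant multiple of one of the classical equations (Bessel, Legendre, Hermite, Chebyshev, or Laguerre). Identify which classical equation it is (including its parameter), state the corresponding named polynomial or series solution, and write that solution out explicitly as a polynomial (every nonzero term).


All three coefficients share the factor -1; dividing through by -1 gives  y'' - 2x y' + 10 y = 0.
This matches the Hermite equation y'' - 2x y' + 2n y = 0 with 2n = 10, so n = 5; the polynomial solution is H_5(x).
With y = sum_k a_k x^k, matching x^k gives (k+2)(k+1) a_{k+2} = 2(k - n) a_k = 2(k - 5) a_k. The right side vanishes at k = 5, so the series with the parity of 5 terminates at degree 5.
Standard normalization: leading coefficient of H_n is 2^n, so a_5 = 2^5 = 32. Work downward with a_k = (k+1)(k+2) a_{k+2} / (2(k - n)):
  a_3 = (4)(5)(32) / (2(3 - 5)) = 640/(-4) = -160
  a_1 = (2)(3)(-160) / (2(1 - 5)) = -960/(-8) = 120
Hence H_5(x) = 32 x^5 - 160 x^3 + 120 x.

H_5(x); series = 32 x^5 - 160 x^3 + 120 x


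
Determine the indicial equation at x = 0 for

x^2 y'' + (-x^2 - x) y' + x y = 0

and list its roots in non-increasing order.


Divide by x^2 to reach normal form y'' + P_1(x) y' + P_2(x) y = 0 with P_1(x) = -1 - 1/x and P_2(x) = 1/x.
x = 0 is a singular point because the y'-coefficient -1 - 1/x has a pole at x = 0 and the y-coefficient 1/x has a pole at x = 0.
It is a regular singular point because x P_1(x) = p(x) = -x - 1 and x^2 P_2(x) = q(x) = x are polynomials, hence analytic at x = 0.
p(0) = -1,  q(0) = 0.
Indicial equation: r(r-1) + p(0) r + q(0) = 0, i.e. r^2 + (p(0) - 1) r + q(0) = 0, i.e. r^2 - 2 r = 0.
Discriminant: (-2)^2 - 4(0) = 4, so r = (2 ± 2)/2.
Solving: r_1 = 2, r_2 = 0.

indicial: r^2 - 2 r = 0; roots r_1 = 2, r_2 = 0


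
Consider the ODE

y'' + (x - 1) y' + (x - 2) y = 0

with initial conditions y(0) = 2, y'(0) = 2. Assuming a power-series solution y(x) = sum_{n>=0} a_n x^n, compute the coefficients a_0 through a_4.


Ansatz: y(x) = sum_{n>=0} a_n x^n, so y'(x) = sum_{n>=1} n a_n x^(n-1) and y''(x) = sum_{n>=2} n(n-1) a_n x^(n-2).
Substitute into P(x) y'' + Q(x) y' + R(x) y = 0 with P(x) = 1, Q(x) = x - 1, R(x) = x - 2, and match powers of x.
Initial conditions: a_0 = 2, a_1 = 2.
Setting the coefficient of each power of x to zero and solving order by order (substituting the coefficients already found):
  x^0: 2 a_2 - a_1 - 2 a_0 = 0  ->  2 a_2 = a_1 + 2 a_0 = 6  ->  a_2 = 3
  x^1: 6 a_3 - 2 a_2 - a_1 + a_0 = 0  ->  6 a_3 = 2 a_2 + a_1 - a_0 = 6  ->  a_3 = 1
  x^2: 12 a_4 - 3 a_3 + a_1 = 0  ->  12 a_4 = 3 a_3 - a_1 = 1  ->  a_4 = 1/12
Truncated series: y(x) = 2 + 2 x + 3 x^2 + x^3 + (1/12) x^4 + O(x^5).

a_0 = 2; a_1 = 2; a_2 = 3; a_3 = 1; a_4 = 1/12


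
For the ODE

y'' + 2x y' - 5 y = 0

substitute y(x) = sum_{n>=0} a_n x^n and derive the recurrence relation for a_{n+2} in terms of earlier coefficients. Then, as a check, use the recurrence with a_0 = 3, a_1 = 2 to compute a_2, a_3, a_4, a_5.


Substitute y = sum_n a_n x^n.
y''(x) has coefficient (n+2)(n+1) a_{n+2} at x^n;
2 x y'(x) has coefficient 2 n a_n at x^n (shift);
-5 y(x) has coefficient -5 a_n at x^n.
Matching x^n: (n+2)(n+1) a_{n+2} + (2n - 5) a_n = 0.
Thus a_{n+2} = (-2n + 5) / ((n+1)(n+2)) * a_n.

Check with a_0 = 3, a_1 = 2 (apply the recurrence for n = 0, 1, 2, 3): a_0 = 3, a_1 = 2, a_2 = 15/2, a_3 = 1, a_4 = 5/8, a_5 = -1/20.

a_(n+2) = (-2n + 5) / ((n+1)(n+2)) * a_n; check: a_0 = 3, a_1 = 2, a_2 = 15/2, a_3 = 1, a_4 = 5/8, a_5 = -1/20


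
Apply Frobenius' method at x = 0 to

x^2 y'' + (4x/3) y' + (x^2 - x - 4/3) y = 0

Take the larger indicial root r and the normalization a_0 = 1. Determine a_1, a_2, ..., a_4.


Write in Frobenius form y'' + (p(x)/x) y' + (q(x)/x^2) y = 0:
  p(x) = 4/3,  q(x) = x^2 - x - 4/3.
Indicial equation: r(r-1) + (4/3) r + (-4/3) = 0 -> roots r_1 = 1, r_2 = -4/3.
Take r = r_1 = 1. Let y(x) = x^r sum_{n>=0} a_n x^n with a_0 = 1.
Substitute y = x^r sum a_n x^n and match x^{r+n}. The recurrence is
  D(n) a_n - 1 a_{n-1} + 1 a_{n-2} = 0,  where D(n) = (r+n)(r+n-1) + (4/3)(r+n) + (-4/3).
  a_n = [1 a_{n-1} - 1 a_{n-2}] / D(n).
Since the indicial polynomial factors as (r - r_1)(r - r_2), D(n) = (r_1 + n - r_1)(r_1 + n - r_2) = n(n + 7/3).
Evaluating step by step (a_0 = 1):
  n = 1: D(1) = 1(1 + 7/3) = 10/3; numerator = 1(1) = 1; a_1 = (1)/(10/3) = 3/10
  n = 2: D(2) = 2(2 + 7/3) = 26/3; numerator = 1(3/10) - 1(1) = -7/10; a_2 = (-7/10)/(26/3) = -21/260
  n = 3: D(3) = 3(3 + 7/3) = 16; numerator = 1(-21/260) - 1(3/10) = -99/260; a_3 = (-99/260)/(16) = -99/4160
  n = 4: D(4) = 4(4 + 7/3) = 76/3; numerator = 1(-99/4160) - 1(-21/260) = 237/4160; a_4 = (237/4160)/(76/3) = 711/316160

r = 1; a_0 = 1; a_1 = 3/10; a_2 = -21/260; a_3 = -99/4160; a_4 = 711/316160


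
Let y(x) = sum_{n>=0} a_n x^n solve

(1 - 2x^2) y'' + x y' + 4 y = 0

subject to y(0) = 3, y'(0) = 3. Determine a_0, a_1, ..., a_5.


Ansatz: y(x) = sum_{n>=0} a_n x^n, so y'(x) = sum_{n>=1} n a_n x^(n-1) and y''(x) = sum_{n>=2} n(n-1) a_n x^(n-2).
Substitute into P(x) y'' + Q(x) y' + R(x) y = 0 with P(x) = 1 - 2x^2, Q(x) = x, R(x) = 4, and match powers of x.
Initial conditions: a_0 = 3, a_1 = 3.
Setting the coefficient of each power of x to zero and solving order by order (substituting the coefficients already found):
  x^0: 2 a_2 + 4 a_0 = 0  ->  2 a_2 = -4 a_0 = -12  ->  a_2 = -6
  x^1: 6 a_3 + 5 a_1 = 0  ->  6 a_3 = -5 a_1 = -15  ->  a_3 = -5/2
  x^2: 12 a_4 + 2 a_2 = 0  ->  12 a_4 = -2 a_2 = 12  ->  a_4 = 1
  x^3: 20 a_5 - 5 a_3 = 0  ->  20 a_5 = 5 a_3 = -25/2  ->  a_5 = -5/8
Truncated series: y(x) = 3 + 3 x - 6 x^2 - (5/2) x^3 + x^4 - (5/8) x^5 + O(x^6).

a_0 = 3; a_1 = 3; a_2 = -6; a_3 = -5/2; a_4 = 1; a_5 = -5/8
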